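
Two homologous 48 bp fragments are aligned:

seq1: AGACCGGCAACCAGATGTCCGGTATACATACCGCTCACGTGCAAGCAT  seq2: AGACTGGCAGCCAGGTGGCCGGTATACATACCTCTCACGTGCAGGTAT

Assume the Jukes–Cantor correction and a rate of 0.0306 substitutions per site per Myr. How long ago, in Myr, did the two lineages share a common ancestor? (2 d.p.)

The sequences differ at 7 of 48 sites (5, 10, 15, 18, 33, 44, 46), so p = 7/48 ≈ 0.145833.
d = −(3/4) ln(1 − 4p/3) = −0.75 ln(1 − 0.194444) = −0.75 ln(0.805556)
  = −0.75 × (-0.216223) = 0.162167 substitutions/site.
Under a molecular clock d = 2μt, so t = d/(2μ) = 0.162167 / (2 × 0.0306) = 2.65 Myr.

2.65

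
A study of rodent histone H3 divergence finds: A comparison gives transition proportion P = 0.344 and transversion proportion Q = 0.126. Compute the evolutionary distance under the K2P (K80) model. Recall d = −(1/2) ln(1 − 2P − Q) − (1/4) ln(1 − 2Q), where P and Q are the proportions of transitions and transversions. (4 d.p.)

0.9136

Under the Kimura two-parameter model, d = −½ ln(1 − 2P − Q) − ¼ ln(1 − 2Q).
1 − 2P − Q = 0.186, giving −½ ln(0.186) = 0.841004.
1 − 2Q = 0.748, giving −¼ ln(0.748) = 0.072588.
d = 0.841004 + 0.072588 = 0.913592.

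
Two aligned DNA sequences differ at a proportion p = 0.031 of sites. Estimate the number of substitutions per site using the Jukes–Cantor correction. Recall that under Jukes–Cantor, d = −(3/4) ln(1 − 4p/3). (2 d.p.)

d = −(3/4) ln(1 − 4p/3) = −0.75 ln(1 − 0.041333) = −0.75 ln(0.958667)
  = −0.75 × (-0.042212) = 0.031659 substitutions/site.

0.03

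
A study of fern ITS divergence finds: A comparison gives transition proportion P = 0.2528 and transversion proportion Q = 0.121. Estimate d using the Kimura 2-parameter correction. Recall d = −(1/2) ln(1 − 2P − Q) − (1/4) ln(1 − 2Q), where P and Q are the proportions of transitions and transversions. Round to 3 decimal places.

Under the Kimura two-parameter model, d = −½ ln(1 − 2P − Q) − ¼ ln(1 − 2Q).
1 − 2P − Q = 0.3734, giving −½ ln(0.3734) = 0.492553.
1 − 2Q = 0.758, giving −¼ ln(0.758) = 0.069268.
d = 0.492553 + 0.069268 = 0.561821.

0.562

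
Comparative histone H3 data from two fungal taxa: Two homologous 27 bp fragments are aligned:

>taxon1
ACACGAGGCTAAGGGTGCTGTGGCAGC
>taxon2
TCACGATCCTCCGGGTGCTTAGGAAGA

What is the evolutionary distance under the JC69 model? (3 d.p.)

0.441

The sequences differ at 9 of 27 sites (1, 7, 8, 11, 12, 20, 21, 24, 27), so p = 9/27 ≈ 0.333333.
d = −(3/4) ln(1 − 4p/3) = −0.75 ln(1 − 0.444444) = −0.75 ln(0.555556)
  = −0.75 × (-0.587786) = 0.440840 substitutions/site.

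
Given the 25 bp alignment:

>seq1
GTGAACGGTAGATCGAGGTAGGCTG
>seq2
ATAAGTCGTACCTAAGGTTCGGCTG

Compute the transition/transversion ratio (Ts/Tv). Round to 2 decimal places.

1.00

Transitions are A↔G and C↔T; transversions are all other mismatches.
Transitions: 6. Transversions: 6.
R = 6/6 = 1.00.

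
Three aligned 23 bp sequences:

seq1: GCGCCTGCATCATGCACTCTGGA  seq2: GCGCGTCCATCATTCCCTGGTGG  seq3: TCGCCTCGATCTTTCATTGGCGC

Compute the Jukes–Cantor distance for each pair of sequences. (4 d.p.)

seq1–seq2: 8/23 sites differ → p ≈ 0.347826, d = −0.75 ln(1 − 0.463768) = 0.467391 ≈ 0.4674.
seq1–seq3: 10/23 sites differ → p ≈ 0.434783, d = −0.75 ln(1 − 0.579711) = 0.650110 ≈ 0.6501.
seq2–seq3: 8/23 sites differ → p ≈ 0.347826, d = −0.75 ln(1 − 0.463768) = 0.467391 ≈ 0.4674.

d(seq1,seq2) = 0.4674, d(seq1,seq3) = 0.6501, d(seq2,seq3) = 0.4674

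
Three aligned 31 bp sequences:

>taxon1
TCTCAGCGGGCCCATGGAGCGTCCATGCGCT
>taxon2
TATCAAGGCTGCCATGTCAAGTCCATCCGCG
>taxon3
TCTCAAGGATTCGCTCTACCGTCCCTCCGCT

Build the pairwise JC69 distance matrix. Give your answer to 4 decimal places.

taxon1–taxon2: 12/31 sites differ → p ≈ 0.387097, d = −0.75 ln(1 − 0.516129) = 0.544453 ≈ 0.5445.
taxon1–taxon3: 12/31 sites differ → p ≈ 0.387097, d = −0.75 ln(1 − 0.516129) = 0.544453 ≈ 0.5445.
taxon2–taxon3: 11/31 sites differ → p ≈ 0.354839, d = −0.75 ln(1 − 0.473119) = 0.480585 ≈ 0.4806.

d(taxon1,taxon2) = 0.5445, d(taxon1,taxon3) = 0.5445, d(taxon2,taxon3) = 0.4806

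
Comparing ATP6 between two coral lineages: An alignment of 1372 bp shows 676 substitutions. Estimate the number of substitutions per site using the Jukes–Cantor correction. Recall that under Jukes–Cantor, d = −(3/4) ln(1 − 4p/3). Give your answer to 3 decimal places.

0.802

p = 676/1372 ≈ 0.492711.
d = −(3/4) ln(1 − 4p/3) = −0.75 ln(1 − 0.656948) = −0.75 ln(0.343052)
  = −0.75 × (-1.069873) = 0.802405 substitutions/site.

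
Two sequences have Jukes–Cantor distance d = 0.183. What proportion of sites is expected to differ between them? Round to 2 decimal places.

p = (3/4)(1 − e^(−4d/3)) = 0.75 × (1 − e^(-0.244)) = 0.75 × (1 − 0.783488) = 0.162384.

0.16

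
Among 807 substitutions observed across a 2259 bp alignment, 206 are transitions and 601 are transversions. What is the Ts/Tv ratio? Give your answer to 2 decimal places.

R = 206/601 = 0.342762… ≈ 0.34 (to 2 d.p.).

0.34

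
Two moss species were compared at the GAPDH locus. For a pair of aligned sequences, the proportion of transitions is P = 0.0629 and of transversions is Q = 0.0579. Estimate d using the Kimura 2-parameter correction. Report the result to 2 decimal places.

Under the Kimura two-parameter model, d = −½ ln(1 − 2P − Q) − ¼ ln(1 − 2Q).
1 − 2P − Q = 0.8163, giving −½ ln(0.8163) = 0.101487.
1 − 2Q = 0.8842, giving −¼ ln(0.8842) = 0.030768.
d = 0.101487 + 0.030768 = 0.132255.

0.13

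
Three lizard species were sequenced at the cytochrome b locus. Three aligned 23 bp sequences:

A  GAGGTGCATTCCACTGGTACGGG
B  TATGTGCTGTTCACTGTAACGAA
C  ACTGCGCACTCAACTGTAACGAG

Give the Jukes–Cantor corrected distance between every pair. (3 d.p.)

A–B: 9/23 sites differ → p ≈ 0.391304, d = −0.75 ln(1 − 0.521739) = 0.553199 ≈ 0.553.
A–C: 9/23 sites differ → p ≈ 0.391304, d = −0.75 ln(1 − 0.521739) = 0.553199 ≈ 0.553.
B–C: 8/23 sites differ → p ≈ 0.347826, d = −0.75 ln(1 − 0.463768) = 0.467391 ≈ 0.467.

d(A,B) = 0.553, d(A,C) = 0.553, d(B,C) = 0.467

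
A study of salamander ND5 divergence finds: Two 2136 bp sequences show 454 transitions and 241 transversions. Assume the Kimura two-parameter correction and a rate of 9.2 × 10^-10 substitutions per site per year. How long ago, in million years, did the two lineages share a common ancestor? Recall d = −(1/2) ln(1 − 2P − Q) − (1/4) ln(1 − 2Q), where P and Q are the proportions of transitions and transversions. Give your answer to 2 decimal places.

P = 454/2136 ≈ 0.212547 and Q = 241/2136 ≈ 0.112828.
Under the Kimura two-parameter model, d = −½ ln(1 − 2P − Q) − ¼ ln(1 − 2Q).
1 − 2P − Q = 0.462078, giving −½ ln(0.462078) = 0.386011.
1 − 2Q = 0.774344, giving −¼ ln(0.774344) = 0.063935.
d = 0.386011 + 0.063935 = 0.449946.
Under a molecular clock d = 2μt, so t = d/(2μ) = 0.449946 / (2 × 9.2 × 10^-10) = 244.54 million years.

244.54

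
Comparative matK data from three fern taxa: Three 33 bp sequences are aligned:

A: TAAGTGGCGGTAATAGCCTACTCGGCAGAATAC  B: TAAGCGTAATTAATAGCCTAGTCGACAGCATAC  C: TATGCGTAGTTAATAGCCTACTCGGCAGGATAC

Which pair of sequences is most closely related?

B and C

A–B: 8/33 differ, p = 0.242, d = 0.293.
A–C: 6/33 differ, p = 0.182, d = 0.208.
B–C: 5/33 differ, p = 0.152, d = 0.169.
The smallest distance is between B and C.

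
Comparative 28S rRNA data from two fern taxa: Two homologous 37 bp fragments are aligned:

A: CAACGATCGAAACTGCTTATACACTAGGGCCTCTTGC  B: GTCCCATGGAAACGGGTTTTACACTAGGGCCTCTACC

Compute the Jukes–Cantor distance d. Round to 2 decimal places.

0.34

The sequences differ at 10 of 37 sites (1, 2, 3, 5, 8, 14, 16, 19, 35, 36), so p = 10/37 ≈ 0.27027.
d = −(3/4) ln(1 − 4p/3) = −0.75 ln(1 − 0.36036) = −0.75 ln(0.63964)
  = −0.75 × (-0.446850) = 0.335138 substitutions/site.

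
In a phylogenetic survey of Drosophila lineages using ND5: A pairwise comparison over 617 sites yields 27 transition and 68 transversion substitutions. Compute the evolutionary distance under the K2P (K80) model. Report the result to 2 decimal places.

P = 27/617 ≈ 0.04376 and Q = 68/617 ≈ 0.110211.
Under the Kimura two-parameter model, d = −½ ln(1 − 2P − Q) − ¼ ln(1 − 2Q).
1 − 2P − Q = 0.802269, giving −½ ln(0.802269) = 0.110156.
1 − 2Q = 0.779578, giving −¼ ln(0.779578) = 0.062251.
d = 0.110156 + 0.062251 = 0.172407.

0.17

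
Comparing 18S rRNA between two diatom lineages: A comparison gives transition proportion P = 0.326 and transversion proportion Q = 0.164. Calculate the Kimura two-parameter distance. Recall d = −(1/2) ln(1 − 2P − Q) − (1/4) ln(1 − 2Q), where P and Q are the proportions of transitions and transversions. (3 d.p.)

Under the Kimura two-parameter model, d = −½ ln(1 − 2P − Q) − ¼ ln(1 − 2Q).
1 − 2P − Q = 0.184, giving −½ ln(0.184) = 0.846410.
1 − 2Q = 0.672, giving −¼ ln(0.672) = 0.099374.
d = 0.846410 + 0.099374 = 0.945784.

0.946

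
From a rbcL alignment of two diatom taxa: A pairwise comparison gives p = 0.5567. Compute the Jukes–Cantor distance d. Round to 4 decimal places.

d = −(3/4) ln(1 − 4p/3) = −0.75 ln(1 − 0.742267) = −0.75 ln(0.257733)
  = −0.75 × (-1.355831) = 1.016873 substitutions/site.

1.0169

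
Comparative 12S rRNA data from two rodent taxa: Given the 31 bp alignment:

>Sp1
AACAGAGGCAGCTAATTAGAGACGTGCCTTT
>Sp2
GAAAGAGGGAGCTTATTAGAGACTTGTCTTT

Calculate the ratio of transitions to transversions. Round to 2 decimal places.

Transitions are A↔G and C↔T; transversions are all other mismatches.
Transitions: 2. Transversions: 4.
R = 2/4 = 0.50.

0.50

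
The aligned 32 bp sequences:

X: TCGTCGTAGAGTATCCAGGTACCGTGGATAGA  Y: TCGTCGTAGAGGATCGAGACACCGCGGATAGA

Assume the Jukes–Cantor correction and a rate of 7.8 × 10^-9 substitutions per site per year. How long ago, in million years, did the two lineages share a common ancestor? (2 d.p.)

The sequences differ at 5 of 32 sites (12, 16, 19, 20, 25), so p = 5/32 = 0.15625.
d = −(3/4) ln(1 − 4p/3) = −0.75 ln(1 − 0.208333) = −0.75 ln(0.791667)
  = −0.75 × (-0.233614) = 0.175211 substitutions/site.
Under a molecular clock d = 2μt, so t = d/(2μ) = 0.175211 / (2 × 7.8 × 10^-9) = 11.23 million years.

11.23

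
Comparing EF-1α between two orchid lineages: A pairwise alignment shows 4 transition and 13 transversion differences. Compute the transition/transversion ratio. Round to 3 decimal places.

0.308

R = 4/13 = 0.307692… ≈ 0.308 (to 3 d.p.).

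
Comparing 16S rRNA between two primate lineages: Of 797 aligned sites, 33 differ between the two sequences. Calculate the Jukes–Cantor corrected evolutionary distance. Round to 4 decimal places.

p = 33/797 ≈ 0.041405.
d = −(3/4) ln(1 − 4p/3) = −0.75 ln(1 − 0.055207) = −0.75 ln(0.944793)
  = −0.75 × (-0.056789) = 0.042592 substitutions/site.

0.0426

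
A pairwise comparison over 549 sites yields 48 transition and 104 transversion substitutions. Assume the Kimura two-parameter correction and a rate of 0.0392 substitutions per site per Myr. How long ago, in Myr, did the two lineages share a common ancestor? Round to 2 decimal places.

P = 48/549 ≈ 0.087432 and Q = 104/549 ≈ 0.189435.
Under the Kimura two-parameter model, d = −½ ln(1 − 2P − Q) − ¼ ln(1 − 2Q).
1 − 2P − Q = 0.635701, giving −½ ln(0.635701) = 0.226513.
1 − 2Q = 0.62113, giving −¼ ln(0.62113) = 0.119054.
d = 0.226513 + 0.119054 = 0.345567.
Under a molecular clock d = 2μt, so t = d/(2μ) = 0.345567 / (2 × 0.0392) = 4.41 Myr.

4.41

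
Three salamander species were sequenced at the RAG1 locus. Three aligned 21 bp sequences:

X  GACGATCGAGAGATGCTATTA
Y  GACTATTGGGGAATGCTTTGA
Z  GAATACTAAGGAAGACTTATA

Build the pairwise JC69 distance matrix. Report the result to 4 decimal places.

d(X,Y) = 0.4408, d(X,Z) = 0.8990, d(Y,Z) = 0.5319

X–Y: 7/21 sites differ → p ≈ 0.333333, d = −0.75 ln(1 − 0.444444) = 0.440839 ≈ 0.4408.
X–Z: 11/21 sites differ → p ≈ 0.52381, d = −0.75 ln(1 − 0.698413) = 0.899023 ≈ 0.8990.
Y–Z: 8/21 sites differ → p ≈ 0.380952, d = −0.75 ln(1 − 0.507936) = 0.531860 ≈ 0.5319.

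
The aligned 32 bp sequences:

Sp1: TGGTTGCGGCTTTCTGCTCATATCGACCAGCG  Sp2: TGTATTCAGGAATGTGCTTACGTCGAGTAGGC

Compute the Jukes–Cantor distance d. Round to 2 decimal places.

0.74

The sequences differ at 15 of 32 sites, so p = 15/32 = 0.46875.
d = −(3/4) ln(1 − 4p/3) = −0.75 ln(1 − 0.625) = −0.75 ln(0.375)
  = −0.75 × (-0.980829) = 0.735622 substitutions/site.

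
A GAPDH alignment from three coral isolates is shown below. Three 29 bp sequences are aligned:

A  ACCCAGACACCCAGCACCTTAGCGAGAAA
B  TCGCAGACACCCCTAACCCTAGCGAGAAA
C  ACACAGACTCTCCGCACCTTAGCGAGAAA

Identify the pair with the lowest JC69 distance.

A and C

A–B: 6/29 differ, p = 0.207, d = 0.242.
A–C: 4/29 differ, p = 0.138, d = 0.152.
B–C: 7/29 differ, p = 0.241, d = 0.291.
The smallest distance is between A and C.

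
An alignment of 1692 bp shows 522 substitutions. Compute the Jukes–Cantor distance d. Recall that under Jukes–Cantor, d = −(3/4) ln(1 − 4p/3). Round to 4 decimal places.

p = 522/1692 ≈ 0.308511.
d = −(3/4) ln(1 − 4p/3) = −0.75 ln(1 − 0.411348) = −0.75 ln(0.588652)
  = −0.75 × (-0.529920) = 0.397440 substitutions/site.

0.3974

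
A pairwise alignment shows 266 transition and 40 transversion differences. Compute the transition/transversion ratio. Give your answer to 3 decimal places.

6.650

R = 266/40 = 6.650.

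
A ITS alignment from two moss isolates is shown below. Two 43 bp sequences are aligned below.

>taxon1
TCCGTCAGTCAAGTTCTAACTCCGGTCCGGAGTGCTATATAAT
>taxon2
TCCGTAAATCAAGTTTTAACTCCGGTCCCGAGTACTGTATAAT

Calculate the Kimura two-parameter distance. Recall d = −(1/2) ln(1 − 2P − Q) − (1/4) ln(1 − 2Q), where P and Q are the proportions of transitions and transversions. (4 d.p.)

0.1568

Of 43 sites, 4 differences are transitions and 2 are transversions, so P = 4/43 ≈ 0.093023 and Q = 2/43 ≈ 0.046512.
Under the Kimura two-parameter model, d = −½ ln(1 − 2P − Q) − ¼ ln(1 − 2Q).
1 − 2P − Q = 0.767442, giving −½ ln(0.767442) = 0.132346.
1 − 2Q = 0.906976, giving −¼ ln(0.906976) = 0.024410.
d = 0.132346 + 0.024410 = 0.156756.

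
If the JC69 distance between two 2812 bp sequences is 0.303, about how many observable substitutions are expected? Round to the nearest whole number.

Invert JC69: p = (3/4)(1 − e^(−4d/3)) = 0.75 × (1 − e^(-0.404)) = 0.75 × (1 − 0.667644) = 0.249267.
Expected differing sites = pL ≈ 0.249267 × 2812 = 700.938804 ≈ 701.

701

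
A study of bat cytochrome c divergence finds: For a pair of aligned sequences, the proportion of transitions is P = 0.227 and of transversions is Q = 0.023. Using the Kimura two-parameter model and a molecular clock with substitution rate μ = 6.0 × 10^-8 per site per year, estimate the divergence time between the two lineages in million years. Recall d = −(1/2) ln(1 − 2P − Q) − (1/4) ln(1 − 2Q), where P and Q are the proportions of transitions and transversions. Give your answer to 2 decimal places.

Under the Kimura two-parameter model, d = −½ ln(1 − 2P − Q) − ¼ ln(1 − 2Q).
1 − 2P − Q = 0.523, giving −½ ln(0.523) = 0.324087.
1 − 2Q = 0.954, giving −¼ ln(0.954) = 0.011773.
d = 0.324087 + 0.011773 = 0.335860.
Under a molecular clock d = 2μt, so t = d/(2μ) = 0.335860 / (2 × 6.0 × 10^-8) = 2.80 million years.

2.80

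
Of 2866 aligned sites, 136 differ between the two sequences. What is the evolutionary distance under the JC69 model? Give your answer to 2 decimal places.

p = 136/2866 ≈ 0.047453.
d = −(3/4) ln(1 − 4p/3) = −0.75 ln(1 − 0.063271) = −0.75 ln(0.936729)
  = −0.75 × (-0.065361) = 0.049021 substitutions/site.

0.05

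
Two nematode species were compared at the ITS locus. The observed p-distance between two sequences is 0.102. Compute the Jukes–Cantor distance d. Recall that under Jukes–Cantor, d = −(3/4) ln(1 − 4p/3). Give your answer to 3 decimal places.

d = −(3/4) ln(1 − 4p/3) = −0.75 ln(1 − 0.136) = −0.75 ln(0.864)
  = −0.75 × (-0.146183) = 0.109637 substitutions/site.

0.110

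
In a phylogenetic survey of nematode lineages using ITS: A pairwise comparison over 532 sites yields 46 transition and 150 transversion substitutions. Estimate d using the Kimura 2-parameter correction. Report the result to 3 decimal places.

P = 46/532 ≈ 0.086466 and Q = 150/532 ≈ 0.281955.
Under the Kimura two-parameter model, d = −½ ln(1 − 2P − Q) − ¼ ln(1 − 2Q).
1 − 2P − Q = 0.545113, giving −½ ln(0.545113) = 0.303381.
1 − 2Q = 0.43609, giving −¼ ln(0.43609) = 0.207477.
d = 0.303381 + 0.207477 = 0.510858.

0.511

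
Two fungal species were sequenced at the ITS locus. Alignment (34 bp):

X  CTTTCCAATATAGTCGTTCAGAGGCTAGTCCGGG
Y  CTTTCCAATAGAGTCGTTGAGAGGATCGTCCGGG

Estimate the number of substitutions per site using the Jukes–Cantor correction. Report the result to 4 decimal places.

0.1280

The sequences differ at 4 of 34 sites (11, 19, 25, 27), so p = 4/34 ≈ 0.117647.
d = −(3/4) ln(1 − 4p/3) = −0.75 ln(1 − 0.156863) = −0.75 ln(0.843137)
  = −0.75 × (-0.170626) = 0.127970 substitutions/site.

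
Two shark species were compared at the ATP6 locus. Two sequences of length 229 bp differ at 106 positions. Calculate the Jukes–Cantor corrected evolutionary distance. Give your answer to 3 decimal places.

0.720

p = 106/229 ≈ 0.462882.
d = −(3/4) ln(1 − 4p/3) = −0.75 ln(1 − 0.617176) = −0.75 ln(0.382824)
  = −0.75 × (-0.960180) = 0.720135 substitutions/site.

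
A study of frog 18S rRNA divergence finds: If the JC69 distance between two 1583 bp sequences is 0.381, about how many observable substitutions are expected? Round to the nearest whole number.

Invert JC69: p = (3/4)(1 − e^(−4d/3)) = 0.75 × (1 − e^(-0.508)) = 0.75 × (1 − 0.601698) = 0.298727.
Expected differing sites = pL ≈ 0.298727 × 1583 = 472.884841 ≈ 473.

473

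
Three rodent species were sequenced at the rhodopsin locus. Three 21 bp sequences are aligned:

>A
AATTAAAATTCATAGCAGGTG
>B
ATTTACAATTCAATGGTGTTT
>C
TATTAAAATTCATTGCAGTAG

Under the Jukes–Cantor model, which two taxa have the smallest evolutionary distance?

A and C

A–B: 8/21 differ, p = 0.381, d = 0.532.
A–C: 4/21 differ, p = 0.190, d = 0.220.
B–C: 8/21 differ, p = 0.381, d = 0.532.
The smallest distance is between A and C.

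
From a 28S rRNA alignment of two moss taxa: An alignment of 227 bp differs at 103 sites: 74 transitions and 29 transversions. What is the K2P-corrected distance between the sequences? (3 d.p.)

0.830

P = 74/227 ≈ 0.325991 and Q = 29/227 ≈ 0.127753.
Under the Kimura two-parameter model, d = −½ ln(1 − 2P − Q) − ¼ ln(1 − 2Q).
1 − 2P − Q = 0.220265, giving −½ ln(0.220265) = 0.756462.
1 − 2Q = 0.744494, giving −¼ ln(0.744494) = 0.073763.
d = 0.756462 + 0.073763 = 0.830225.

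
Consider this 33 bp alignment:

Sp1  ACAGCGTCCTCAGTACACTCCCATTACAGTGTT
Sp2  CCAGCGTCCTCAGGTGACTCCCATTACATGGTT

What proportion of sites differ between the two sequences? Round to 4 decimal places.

The sequences differ at 6 of 33 positions (sites 1, 14, 15, 16, 29, 30).
p = 6/33 = 0.181818… ≈ 0.1818 (to 4 d.p.).

0.1818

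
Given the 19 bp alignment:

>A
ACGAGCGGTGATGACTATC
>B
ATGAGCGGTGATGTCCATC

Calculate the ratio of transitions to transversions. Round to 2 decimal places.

Transitions are A↔G and C↔T; transversions are all other mismatches.
Transitions: 2. Transversions: 1.
R = 2/1 = 2.00.

2.00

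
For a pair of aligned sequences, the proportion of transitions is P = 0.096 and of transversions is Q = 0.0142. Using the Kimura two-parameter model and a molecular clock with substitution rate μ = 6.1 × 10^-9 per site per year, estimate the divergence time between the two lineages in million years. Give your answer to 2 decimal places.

Under the Kimura two-parameter model, d = −½ ln(1 − 2P − Q) − ¼ ln(1 − 2Q).
1 − 2P − Q = 0.7938, giving −½ ln(0.7938) = 0.115462.
1 − 2Q = 0.9716, giving −¼ ln(0.9716) = 0.007203.
d = 0.115462 + 0.007203 = 0.122665.
Under a molecular clock d = 2μt, so t = d/(2μ) = 0.122665 / (2 × 6.1 × 10^-9) = 10.05 million years.

10.05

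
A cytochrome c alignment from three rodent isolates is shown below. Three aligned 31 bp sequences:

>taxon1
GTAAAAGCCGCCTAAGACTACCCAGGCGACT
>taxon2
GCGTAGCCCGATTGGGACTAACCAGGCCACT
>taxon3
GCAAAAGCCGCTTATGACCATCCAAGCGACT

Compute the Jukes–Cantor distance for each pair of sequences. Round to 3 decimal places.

taxon1–taxon2: 11/31 sites differ → p ≈ 0.354839, d = −0.75 ln(1 − 0.473119) = 0.480585 ≈ 0.481.
taxon1–taxon3: 6/31 sites differ → p ≈ 0.193548, d = −0.75 ln(1 − 0.258064) = 0.223869 ≈ 0.224.
taxon2–taxon3: 11/31 sites differ → p ≈ 0.354839, d = −0.75 ln(1 − 0.473119) = 0.480585 ≈ 0.481.

d(taxon1,taxon2) = 0.481, d(taxon1,taxon3) = 0.224, d(taxon2,taxon3) = 0.481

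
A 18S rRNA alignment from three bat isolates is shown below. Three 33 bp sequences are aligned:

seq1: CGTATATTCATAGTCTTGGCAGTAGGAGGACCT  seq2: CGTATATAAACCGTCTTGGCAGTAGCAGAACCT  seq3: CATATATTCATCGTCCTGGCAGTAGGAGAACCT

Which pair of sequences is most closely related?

seq1–seq2: 6/33 differ, p = 0.182, d = 0.208.
seq1–seq3: 4/33 differ, p = 0.121, d = 0.132.
seq2–seq3: 6/33 differ, p = 0.182, d = 0.208.
The smallest distance is between seq1 and seq3.

seq1 and seq3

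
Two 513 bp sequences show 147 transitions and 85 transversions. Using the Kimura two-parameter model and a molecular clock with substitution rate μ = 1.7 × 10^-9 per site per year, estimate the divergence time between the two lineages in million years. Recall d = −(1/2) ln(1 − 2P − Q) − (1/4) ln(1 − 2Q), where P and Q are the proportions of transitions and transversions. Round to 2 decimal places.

227.02

P = 147/513 ≈ 0.28655 and Q = 85/513 ≈ 0.165692.
Under the Kimura two-parameter model, d = −½ ln(1 − 2P − Q) − ¼ ln(1 − 2Q).
1 − 2P − Q = 0.261208, giving −½ ln(0.261208) = 0.671219.
1 − 2Q = 0.668616, giving −¼ ln(0.668616) = 0.100636.
d = 0.671219 + 0.100636 = 0.771855.
Under a molecular clock d = 2μt, so t = d/(2μ) = 0.771855 / (2 × 1.7 × 10^-9) = 227.02 million years.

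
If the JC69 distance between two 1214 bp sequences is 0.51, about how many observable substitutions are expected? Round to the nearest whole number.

449

Invert JC69: p = (3/4)(1 − e^(−4d/3)) = 0.75 × (1 − e^(-0.68)) = 0.75 × (1 − 0.506617) = 0.370037.
Expected differing sites = pL ≈ 0.370037 × 1214 = 449.224918 ≈ 449.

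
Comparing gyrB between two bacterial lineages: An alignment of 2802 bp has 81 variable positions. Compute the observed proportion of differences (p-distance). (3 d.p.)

0.029

p = 81/2802 = 0.028907… ≈ 0.029 (to 3 d.p.).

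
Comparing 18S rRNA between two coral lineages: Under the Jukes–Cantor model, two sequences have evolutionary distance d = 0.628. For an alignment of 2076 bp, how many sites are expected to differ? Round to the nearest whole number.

Invert JC69: p = (3/4)(1 − e^(−4d/3)) = 0.75 × (1 − e^(-0.837333)) = 0.75 × (1 − 0.432863) = 0.425353.
Expected differing sites = pL ≈ 0.425353 × 2076 = 883.032828 ≈ 883.

883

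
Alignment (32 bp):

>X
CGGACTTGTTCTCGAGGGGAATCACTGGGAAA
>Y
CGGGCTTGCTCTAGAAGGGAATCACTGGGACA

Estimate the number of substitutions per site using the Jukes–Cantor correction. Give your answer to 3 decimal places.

The sequences differ at 5 of 32 sites (4, 9, 13, 16, 31), so p = 5/32 = 0.15625.
d = −(3/4) ln(1 − 4p/3) = −0.75 ln(1 − 0.208333) = −0.75 ln(0.791667)
  = −0.75 × (-0.233614) = 0.175211 substitutions/site.

0.175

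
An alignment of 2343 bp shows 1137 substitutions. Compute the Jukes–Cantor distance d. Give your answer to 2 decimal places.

0.78

p = 1137/2343 ≈ 0.485275.
d = −(3/4) ln(1 − 4p/3) = −0.75 ln(1 − 0.647033) = −0.75 ln(0.352967)
  = −0.75 × (-1.041381) = 0.781036 substitutions/site.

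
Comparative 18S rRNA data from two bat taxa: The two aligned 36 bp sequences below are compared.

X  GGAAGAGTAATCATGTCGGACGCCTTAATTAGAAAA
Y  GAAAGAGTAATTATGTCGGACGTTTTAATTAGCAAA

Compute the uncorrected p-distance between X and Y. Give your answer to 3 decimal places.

The sequences differ at 5 of 36 positions (sites 2, 12, 23, 24, 33).
p = 5/36 = 0.138888… ≈ 0.139 (to 3 d.p.).

0.139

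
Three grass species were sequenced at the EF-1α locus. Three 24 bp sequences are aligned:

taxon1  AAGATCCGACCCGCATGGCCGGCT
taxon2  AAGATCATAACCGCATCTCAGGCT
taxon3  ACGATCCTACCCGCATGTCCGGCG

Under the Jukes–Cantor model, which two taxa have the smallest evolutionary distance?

taxon1 and taxon3

taxon1–taxon2: 6/24 differ, p = 0.250, d = 0.304.
taxon1–taxon3: 4/24 differ, p = 0.167, d = 0.188.
taxon2–taxon3: 6/24 differ, p = 0.250, d = 0.304.
The smallest distance is between taxon1 and taxon3.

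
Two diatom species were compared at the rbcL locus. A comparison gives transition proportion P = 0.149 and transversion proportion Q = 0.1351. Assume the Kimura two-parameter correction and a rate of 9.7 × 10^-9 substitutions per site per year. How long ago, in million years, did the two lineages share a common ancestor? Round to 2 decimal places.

Under the Kimura two-parameter model, d = −½ ln(1 − 2P − Q) − ¼ ln(1 − 2Q).
1 − 2P − Q = 0.5669, giving −½ ln(0.5669) = 0.283786.
1 − 2Q = 0.7298, giving −¼ ln(0.7298) = 0.078746.
d = 0.283786 + 0.078746 = 0.362532.
Under a molecular clock d = 2μt, so t = d/(2μ) = 0.362532 / (2 × 9.7 × 10^-9) = 18.69 million years.

18.69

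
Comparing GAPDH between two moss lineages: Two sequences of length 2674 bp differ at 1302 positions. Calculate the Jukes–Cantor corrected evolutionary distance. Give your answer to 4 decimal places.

0.7857

p = 1302/2674 ≈ 0.486911.
d = −(3/4) ln(1 − 4p/3) = −0.75 ln(1 − 0.649215) = −0.75 ln(0.350785)
  = −0.75 × (-1.047582) = 0.785687 substitutions/site.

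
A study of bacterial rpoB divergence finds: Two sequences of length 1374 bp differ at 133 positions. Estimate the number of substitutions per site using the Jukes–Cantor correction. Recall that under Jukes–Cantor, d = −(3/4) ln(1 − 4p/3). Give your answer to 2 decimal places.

0.10

p = 133/1374 ≈ 0.096798.
d = −(3/4) ln(1 − 4p/3) = −0.75 ln(1 − 0.129064) = −0.75 ln(0.870936)
  = −0.75 × (-0.138187) = 0.103640 substitutions/site.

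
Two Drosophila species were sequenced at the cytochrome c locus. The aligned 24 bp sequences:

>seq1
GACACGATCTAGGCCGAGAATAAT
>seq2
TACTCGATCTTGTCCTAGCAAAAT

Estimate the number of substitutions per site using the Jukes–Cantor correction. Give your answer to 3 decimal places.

0.369

The sequences differ at 7 of 24 sites (1, 4, 11, 13, 16, 19, 21), so p = 7/24 ≈ 0.291667.
d = −(3/4) ln(1 − 4p/3) = −0.75 ln(1 − 0.388889) = −0.75 ln(0.611111)
  = −0.75 × (-0.492477) = 0.369358 substitutions/site.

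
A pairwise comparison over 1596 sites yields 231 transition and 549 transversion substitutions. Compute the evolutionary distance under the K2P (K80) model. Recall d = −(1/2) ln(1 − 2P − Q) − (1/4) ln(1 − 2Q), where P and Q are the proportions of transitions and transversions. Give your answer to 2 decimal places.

0.79

P = 231/1596 ≈ 0.144737 and Q = 549/1596 ≈ 0.343985.
Under the Kimura two-parameter model, d = −½ ln(1 − 2P − Q) − ¼ ln(1 − 2Q).
1 − 2P − Q = 0.366541, giving −½ ln(0.366541) = 0.501822.
1 − 2Q = 0.31203, giving −¼ ln(0.31203) = 0.291164.
d = 0.501822 + 0.291164 = 0.792986.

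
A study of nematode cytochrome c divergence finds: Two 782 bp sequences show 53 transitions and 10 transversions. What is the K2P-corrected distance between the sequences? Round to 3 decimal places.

0.087

P = 53/782 ≈ 0.067775 and Q = 10/782 ≈ 0.012788.
Under the Kimura two-parameter model, d = −½ ln(1 − 2P − Q) − ¼ ln(1 − 2Q).
1 − 2P − Q = 0.851662, giving −½ ln(0.851662) = 0.080283.
1 − 2Q = 0.974424, giving −¼ ln(0.974424) = 0.006477.
d = 0.080283 + 0.006477 = 0.086760.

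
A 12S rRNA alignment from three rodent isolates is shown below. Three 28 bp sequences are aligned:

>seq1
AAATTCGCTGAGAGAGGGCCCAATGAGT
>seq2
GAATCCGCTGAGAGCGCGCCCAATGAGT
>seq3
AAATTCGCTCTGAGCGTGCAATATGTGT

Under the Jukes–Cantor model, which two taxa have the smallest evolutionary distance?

seq1–seq2: 4/28 differ, p = 0.143, d = 0.158.
seq1–seq3: 8/28 differ, p = 0.286, d = 0.360.
seq2–seq3: 9/28 differ, p = 0.321, d = 0.420.
The smallest distance is between seq1 and seq2.

seq1 and seq2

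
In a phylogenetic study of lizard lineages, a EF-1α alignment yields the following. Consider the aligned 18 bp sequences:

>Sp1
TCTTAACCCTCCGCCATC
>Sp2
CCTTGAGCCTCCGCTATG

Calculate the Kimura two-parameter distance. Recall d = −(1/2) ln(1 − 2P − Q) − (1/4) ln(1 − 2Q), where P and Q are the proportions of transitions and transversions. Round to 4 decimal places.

0.3567

Of 18 sites, 3 differences are transitions and 2 are transversions, so P = 3/18 ≈ 0.166667 and Q = 2/18 ≈ 0.111111.
Under the Kimura two-parameter model, d = −½ ln(1 − 2P − Q) − ¼ ln(1 − 2Q).
1 − 2P − Q = 0.555555, giving −½ ln(0.555555) = 0.293894.
1 − 2Q = 0.777778, giving −¼ ln(0.777778) = 0.062829.
d = 0.293894 + 0.062829 = 0.356723.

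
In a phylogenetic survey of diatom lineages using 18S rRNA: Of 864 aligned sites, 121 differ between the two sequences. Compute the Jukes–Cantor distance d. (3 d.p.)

p = 121/864 ≈ 0.140046.
d = −(3/4) ln(1 − 4p/3) = −0.75 ln(1 − 0.186728) = −0.75 ln(0.813272)
  = −0.75 × (-0.206690) = 0.155018 substitutions/site.

0.155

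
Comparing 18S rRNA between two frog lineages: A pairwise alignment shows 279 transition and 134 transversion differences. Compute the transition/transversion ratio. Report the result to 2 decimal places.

R = 279/134 = 2.082089… ≈ 2.08 (to 2 d.p.).

2.08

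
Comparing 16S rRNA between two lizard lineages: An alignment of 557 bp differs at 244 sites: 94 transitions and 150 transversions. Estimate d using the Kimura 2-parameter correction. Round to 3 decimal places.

0.660

P = 94/557 ≈ 0.168761 and Q = 150/557 ≈ 0.2693.
Under the Kimura two-parameter model, d = −½ ln(1 − 2P − Q) − ¼ ln(1 − 2Q).
1 − 2P − Q = 0.393178, giving −½ ln(0.393178) = 0.466746.
1 − 2Q = 0.4614, giving −¼ ln(0.4614) = 0.193372.
d = 0.466746 + 0.193372 = 0.660118.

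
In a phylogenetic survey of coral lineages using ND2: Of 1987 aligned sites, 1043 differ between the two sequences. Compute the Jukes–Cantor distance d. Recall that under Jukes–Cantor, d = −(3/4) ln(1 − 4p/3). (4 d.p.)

p = 1043/1987 ≈ 0.524912.
d = −(3/4) ln(1 − 4p/3) = −0.75 ln(1 − 0.699883) = −0.75 ln(0.300117)
  = −0.75 × (-1.203583) = 0.902687 substitutions/site.

0.9027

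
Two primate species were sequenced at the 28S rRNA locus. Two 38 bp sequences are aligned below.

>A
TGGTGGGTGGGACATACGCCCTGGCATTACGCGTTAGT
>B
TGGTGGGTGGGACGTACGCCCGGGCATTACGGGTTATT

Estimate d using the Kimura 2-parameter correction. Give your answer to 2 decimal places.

Of 38 sites, 1 differences are transitions and 3 are transversions, so P = 1/38 ≈ 0.026316 and Q = 3/38 ≈ 0.078947.
Under the Kimura two-parameter model, d = −½ ln(1 − 2P − Q) − ¼ ln(1 − 2Q).
1 − 2P − Q = 0.868421, giving −½ ln(0.868421) = 0.070539.
1 − 2Q = 0.842106, giving −¼ ln(0.842106) = 0.042962.
d = 0.070539 + 0.042962 = 0.113501.

0.11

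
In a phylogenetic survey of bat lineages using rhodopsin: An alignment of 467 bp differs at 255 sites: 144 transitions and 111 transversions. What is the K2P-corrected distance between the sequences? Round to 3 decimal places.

1.125

P = 144/467 ≈ 0.308351 and Q = 111/467 ≈ 0.237687.
Under the Kimura two-parameter model, d = −½ ln(1 − 2P − Q) − ¼ ln(1 − 2Q).
1 − 2P − Q = 0.145611, giving −½ ln(0.145611) = 0.963408.
1 − 2Q = 0.524626, giving −¼ ln(0.524626) = 0.161267.
d = 0.963408 + 0.161267 = 1.124675.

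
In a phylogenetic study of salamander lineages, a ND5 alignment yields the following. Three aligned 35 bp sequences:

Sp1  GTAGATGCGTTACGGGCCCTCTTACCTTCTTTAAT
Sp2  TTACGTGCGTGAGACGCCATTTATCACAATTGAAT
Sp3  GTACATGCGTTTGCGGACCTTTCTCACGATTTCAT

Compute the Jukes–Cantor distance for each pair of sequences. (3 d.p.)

Sp1–Sp2: 16/35 sites differ → p ≈ 0.457143, d = −0.75 ln(1 − 0.609524) = 0.705292 ≈ 0.705.
Sp1–Sp3: 13/35 sites differ → p ≈ 0.371429, d = −0.75 ln(1 − 0.495239) = 0.512753 ≈ 0.513.
Sp2–Sp3: 12/35 sites differ → p ≈ 0.342857, d = −0.75 ln(1 − 0.457143) = 0.458182 ≈ 0.458.

d(Sp1,Sp2) = 0.705, d(Sp1,Sp3) = 0.513, d(Sp2,Sp3) = 0.458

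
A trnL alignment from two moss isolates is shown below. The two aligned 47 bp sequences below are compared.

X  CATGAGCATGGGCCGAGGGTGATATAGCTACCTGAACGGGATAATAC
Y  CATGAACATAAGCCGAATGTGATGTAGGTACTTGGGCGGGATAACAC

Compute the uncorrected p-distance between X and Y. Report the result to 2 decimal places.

0.23

The sequences differ at 11 of 47 positions.
p = 11/47 = 0.234042… ≈ 0.23 (to 2 d.p.).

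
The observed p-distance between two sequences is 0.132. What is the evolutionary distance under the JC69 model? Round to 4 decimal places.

0.1452

d = −(3/4) ln(1 − 4p/3) = −0.75 ln(1 − 0.176) = −0.75 ln(0.824)
  = −0.75 × (-0.193585) = 0.145189 substitutions/site.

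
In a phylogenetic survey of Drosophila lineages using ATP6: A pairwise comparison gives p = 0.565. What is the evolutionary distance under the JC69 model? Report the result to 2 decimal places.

d = −(3/4) ln(1 − 4p/3) = −0.75 ln(1 − 0.753333) = −0.75 ln(0.246667)
  = −0.75 × (-1.399716) = 1.049787 substitutions/site.

1.05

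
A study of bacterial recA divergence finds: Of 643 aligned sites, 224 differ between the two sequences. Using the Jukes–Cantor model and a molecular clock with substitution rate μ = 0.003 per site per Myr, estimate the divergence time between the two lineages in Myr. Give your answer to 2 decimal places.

p = 224/643 ≈ 0.348367.
d = −(3/4) ln(1 − 4p/3) = −0.75 ln(1 − 0.464489) = −0.75 ln(0.535511)
  = −0.75 × (-0.624534) = 0.468401 substitutions/site.
Under a molecular clock d = 2μt, so t = d/(2μ) = 0.468401 / (2 × 0.003) = 78.07 Myr.

78.07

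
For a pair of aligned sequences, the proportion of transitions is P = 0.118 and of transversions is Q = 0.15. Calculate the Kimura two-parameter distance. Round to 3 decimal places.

Under the Kimura two-parameter model, d = −½ ln(1 − 2P − Q) − ¼ ln(1 − 2Q).
1 − 2P − Q = 0.614, giving −½ ln(0.614) = 0.243880.
1 − 2Q = 0.7, giving −¼ ln(0.7) = 0.089169.
d = 0.243880 + 0.089169 = 0.333049.

0.333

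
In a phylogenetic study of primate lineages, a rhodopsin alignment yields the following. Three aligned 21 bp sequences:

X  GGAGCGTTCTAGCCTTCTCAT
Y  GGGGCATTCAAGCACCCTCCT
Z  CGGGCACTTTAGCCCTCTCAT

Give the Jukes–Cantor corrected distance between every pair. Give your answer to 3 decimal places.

d(X,Y) = 0.441, d(X,Z) = 0.360, d(Y,Z) = 0.441

X–Y: 7/21 sites differ → p ≈ 0.333333, d = −0.75 ln(1 − 0.444444) = 0.440839 ≈ 0.441.
X–Z: 6/21 sites differ → p ≈ 0.285714, d = −0.75 ln(1 − 0.380952) = 0.359679 ≈ 0.360.
Y–Z: 7/21 sites differ → p ≈ 0.333333, d = −0.75 ln(1 − 0.444444) = 0.440839 ≈ 0.441.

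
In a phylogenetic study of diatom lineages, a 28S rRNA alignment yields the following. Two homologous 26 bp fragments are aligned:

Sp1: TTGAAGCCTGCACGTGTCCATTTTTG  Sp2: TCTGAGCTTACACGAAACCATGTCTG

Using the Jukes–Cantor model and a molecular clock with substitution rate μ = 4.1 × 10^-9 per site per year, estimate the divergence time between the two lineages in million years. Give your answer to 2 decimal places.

The sequences differ at 10 of 26 sites (2, 3, 4, 8, 10, 15, 16, 17, 22, 24), so p = 10/26 ≈ 0.384615.
d = −(3/4) ln(1 − 4p/3) = −0.75 ln(1 − 0.51282) = −0.75 ln(0.48718)
  = −0.75 × (-0.719122) = 0.539342 substitutions/site.
Under a molecular clock d = 2μt, so t = d/(2μ) = 0.539342 / (2 × 4.1 × 10^-9) = 65.77 million years.

65.77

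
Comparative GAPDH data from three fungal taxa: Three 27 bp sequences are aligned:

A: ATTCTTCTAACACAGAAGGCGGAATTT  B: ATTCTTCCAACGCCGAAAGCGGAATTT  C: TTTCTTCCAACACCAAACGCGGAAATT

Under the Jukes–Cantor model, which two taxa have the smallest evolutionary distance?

A and B

A–B: 4/27 differ, p = 0.148, d = 0.165.
A–C: 6/27 differ, p = 0.222, d = 0.264.
B–C: 5/27 differ, p = 0.185, d = 0.213.
The smallest distance is between A and B.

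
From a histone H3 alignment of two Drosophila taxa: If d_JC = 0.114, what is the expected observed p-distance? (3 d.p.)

p = (3/4)(1 − e^(−4d/3)) = 0.75 × (1 − e^(-0.152)) = 0.75 × (1 − 0.858988) = 0.105759.

0.106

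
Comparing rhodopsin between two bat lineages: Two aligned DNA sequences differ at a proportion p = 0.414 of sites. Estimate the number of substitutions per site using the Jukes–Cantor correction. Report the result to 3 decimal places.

d = −(3/4) ln(1 − 4p/3) = −0.75 ln(1 − 0.552) = −0.75 ln(0.448)
  = −0.75 × (-0.802962) = 0.602222 substitutions/site.

0.602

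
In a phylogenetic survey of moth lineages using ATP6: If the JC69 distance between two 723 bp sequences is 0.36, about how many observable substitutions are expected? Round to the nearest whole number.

Invert JC69: p = (3/4)(1 − e^(−4d/3)) = 0.75 × (1 − e^(-0.48)) = 0.75 × (1 − 0.618783) = 0.285913.
Expected differing sites = pL ≈ 0.285913 × 723 = 206.715099 ≈ 207.

207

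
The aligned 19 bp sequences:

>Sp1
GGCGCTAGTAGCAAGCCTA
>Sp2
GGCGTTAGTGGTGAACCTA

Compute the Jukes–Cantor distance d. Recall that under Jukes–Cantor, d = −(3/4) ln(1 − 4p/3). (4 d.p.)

0.3241

The sequences differ at 5 of 19 sites (5, 10, 12, 13, 15), so p = 5/19 ≈ 0.263158.
d = −(3/4) ln(1 − 4p/3) = −0.75 ln(1 − 0.350877) = −0.75 ln(0.649123)
  = −0.75 × (-0.432133) = 0.324100 substitutions/site.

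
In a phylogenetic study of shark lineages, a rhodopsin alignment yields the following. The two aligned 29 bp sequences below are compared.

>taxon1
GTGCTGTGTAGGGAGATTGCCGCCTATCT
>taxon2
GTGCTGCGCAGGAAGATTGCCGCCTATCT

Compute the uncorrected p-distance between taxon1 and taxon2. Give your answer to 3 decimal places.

The sequences differ at 3 of 29 positions (sites 7, 9, 13).
p = 3/29 = 0.103448… ≈ 0.103 (to 3 d.p.).

0.103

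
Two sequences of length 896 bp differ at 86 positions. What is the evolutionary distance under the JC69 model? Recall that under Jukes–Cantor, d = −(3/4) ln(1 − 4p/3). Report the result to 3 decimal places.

0.103

p = 86/896 ≈ 0.095982.
d = −(3/4) ln(1 − 4p/3) = −0.75 ln(1 − 0.127976) = −0.75 ln(0.872024)
  = −0.75 × (-0.136938) = 0.102704 substitutions/site.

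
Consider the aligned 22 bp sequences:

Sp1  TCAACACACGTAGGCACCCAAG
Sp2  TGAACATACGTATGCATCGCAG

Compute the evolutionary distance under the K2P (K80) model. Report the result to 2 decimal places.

0.34

Of 22 sites, 2 differences are transitions and 4 are transversions, so P = 2/22 ≈ 0.090909 and Q = 4/22 ≈ 0.181818.
Under the Kimura two-parameter model, d = −½ ln(1 − 2P − Q) − ¼ ln(1 − 2Q).
1 − 2P − Q = 0.636364, giving −½ ln(0.636364) = 0.225992.
1 − 2Q = 0.636364, giving −¼ ln(0.636364) = 0.112996.
d = 0.225992 + 0.112996 = 0.338988.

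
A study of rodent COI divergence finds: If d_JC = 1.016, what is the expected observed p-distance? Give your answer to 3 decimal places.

p = (3/4)(1 − e^(−4d/3)) = 0.75 × (1 − e^(-1.354667)) = 0.75 × (1 − 0.258033) = 0.556475.

0.556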